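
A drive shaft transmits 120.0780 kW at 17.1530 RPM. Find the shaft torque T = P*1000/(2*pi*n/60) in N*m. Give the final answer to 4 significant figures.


omega = 2*pi*17.1530/60 = 1.79626 rad/s
T = 120.0780*1000 / 1.79626
T = 66850 N*m


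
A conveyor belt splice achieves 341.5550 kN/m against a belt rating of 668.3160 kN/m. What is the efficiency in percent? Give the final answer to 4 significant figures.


Eff = 341.5550 / 668.3160 * 100
Eff = 51.11 %


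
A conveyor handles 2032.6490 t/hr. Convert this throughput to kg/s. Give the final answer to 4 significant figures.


m_dot = 2032.6490 * 1000 / 3600
m_dot = 564.6 kg/s


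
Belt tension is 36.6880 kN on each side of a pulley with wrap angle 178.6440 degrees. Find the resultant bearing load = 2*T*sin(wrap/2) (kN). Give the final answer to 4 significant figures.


F = 2 * 36.6880 * sin(178.6440/2 deg)
F = 73.37 kN


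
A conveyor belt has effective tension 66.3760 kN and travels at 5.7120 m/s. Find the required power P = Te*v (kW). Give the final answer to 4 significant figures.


P = Te * v = 66.3760 * 5.7120
P = 379.1 kW


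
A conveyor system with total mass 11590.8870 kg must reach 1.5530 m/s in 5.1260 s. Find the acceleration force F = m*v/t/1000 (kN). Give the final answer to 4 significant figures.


F = 11590.8870 * 1.5530 / 5.1260 / 1000
F = 3.512 kN


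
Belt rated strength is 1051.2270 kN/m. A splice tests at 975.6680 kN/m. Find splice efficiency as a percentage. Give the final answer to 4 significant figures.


Eff = 975.6680 / 1051.2270 * 100
Eff = 92.81 %


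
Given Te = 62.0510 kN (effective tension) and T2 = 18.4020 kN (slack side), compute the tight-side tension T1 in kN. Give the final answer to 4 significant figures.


T1 = Te + T2 = 62.0510 + 18.4020
T1 = 80.45 kN


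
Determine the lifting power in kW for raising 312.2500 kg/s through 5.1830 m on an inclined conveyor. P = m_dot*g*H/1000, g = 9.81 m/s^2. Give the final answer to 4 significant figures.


P = 312.2500 * 9.81 * 5.1830 / 1000
P = 15.88 kW


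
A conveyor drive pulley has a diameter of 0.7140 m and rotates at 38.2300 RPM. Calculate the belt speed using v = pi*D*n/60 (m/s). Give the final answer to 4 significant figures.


v = pi * 0.7140 * 38.2300 / 60
v = 1.429 m/s


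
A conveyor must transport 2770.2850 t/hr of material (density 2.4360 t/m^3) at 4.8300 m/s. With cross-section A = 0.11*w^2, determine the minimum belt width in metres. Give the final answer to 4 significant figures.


A_req = 2770.2850 / (4.8300 * 2.4360 * 3600) = 0.065403 m^2
w = sqrt(0.065403 / 0.11)
w = 0.7711 m


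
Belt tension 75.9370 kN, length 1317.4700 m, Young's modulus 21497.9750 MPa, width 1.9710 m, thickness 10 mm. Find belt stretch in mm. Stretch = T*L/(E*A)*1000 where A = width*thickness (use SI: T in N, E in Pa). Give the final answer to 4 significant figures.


A = 1.9710 * 0.01 = 0.01971 m^2
Stretch = 75.9370*1000 * 1317.4700 / (21497.9750e6 * 0.01971) * 1000
Stretch = 236.1 mm


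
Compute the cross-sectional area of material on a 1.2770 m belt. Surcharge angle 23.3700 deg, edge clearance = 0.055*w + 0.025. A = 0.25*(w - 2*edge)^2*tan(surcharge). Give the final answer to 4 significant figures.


edge = 0.055*1.2770 + 0.025 = 0.095235 m
ew = 1.2770 - 2*0.095235 = 1.08653 m
A = 0.25 * 1.08653^2 * tan(23.3700 deg)
A = 0.1275 m^2


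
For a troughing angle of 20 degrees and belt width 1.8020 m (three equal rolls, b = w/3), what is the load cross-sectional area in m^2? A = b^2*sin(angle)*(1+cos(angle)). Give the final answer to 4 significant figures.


b = 1.8020/3 = 0.600667 m
A = 0.600667^2 * sin(20 deg) * (1 + cos(20 deg))
A = 0.2394 m^2


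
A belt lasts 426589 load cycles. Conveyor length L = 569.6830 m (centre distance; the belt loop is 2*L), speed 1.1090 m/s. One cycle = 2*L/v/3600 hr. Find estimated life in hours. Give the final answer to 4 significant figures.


cycle_time = 2 * 569.6830 / 1.1090 / 3600 = 0.285384 hr
life = 426589 * 0.285384 = 121700 hours


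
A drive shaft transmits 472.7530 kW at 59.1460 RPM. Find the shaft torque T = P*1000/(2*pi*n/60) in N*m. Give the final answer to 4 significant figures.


omega = 2*pi*59.1460/60 = 6.19375 rad/s
T = 472.7530*1000 / 6.19375
T = 76330 N*m


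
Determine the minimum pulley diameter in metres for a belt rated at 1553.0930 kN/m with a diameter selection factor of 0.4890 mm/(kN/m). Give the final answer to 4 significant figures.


D = 1553.0930 * 0.4890 / 1000
D = 0.7595 m


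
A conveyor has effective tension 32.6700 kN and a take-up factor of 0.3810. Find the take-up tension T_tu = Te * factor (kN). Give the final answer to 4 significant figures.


T_tu = 32.6700 * 0.3810
T_tu = 12.45 kN


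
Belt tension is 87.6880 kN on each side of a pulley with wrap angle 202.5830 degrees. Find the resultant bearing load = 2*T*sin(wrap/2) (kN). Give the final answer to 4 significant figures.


F = 2 * 87.6880 * sin(202.5830/2 deg)
F = 172.0 kN


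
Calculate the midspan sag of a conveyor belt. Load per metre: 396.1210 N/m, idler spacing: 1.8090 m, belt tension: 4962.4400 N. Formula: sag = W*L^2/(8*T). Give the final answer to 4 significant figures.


sag = 396.1210 * 1.8090^2 / (8 * 4962.4400)
sag = 0.03265 m


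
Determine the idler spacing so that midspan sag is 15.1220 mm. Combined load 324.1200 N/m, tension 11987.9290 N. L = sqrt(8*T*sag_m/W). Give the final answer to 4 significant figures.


sag = 15.1220/1000 = 0.015122 m
L = sqrt(8 * 11987.9290 * 0.015122 / 324.1200)
L = 2.115 m


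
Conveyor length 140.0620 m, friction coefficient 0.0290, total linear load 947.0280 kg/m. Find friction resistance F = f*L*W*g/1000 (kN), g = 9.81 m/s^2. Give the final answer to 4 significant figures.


F = 0.0290 * 140.0620 * 947.0280 * 9.81 / 1000
F = 37.74 kN


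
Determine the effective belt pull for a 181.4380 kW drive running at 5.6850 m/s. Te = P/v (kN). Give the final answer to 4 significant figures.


Te = P / v = 181.4380 / 5.6850
Te = 31.92 kN


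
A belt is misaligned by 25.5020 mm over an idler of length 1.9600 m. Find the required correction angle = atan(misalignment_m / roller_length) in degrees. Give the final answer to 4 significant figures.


misalign_m = 25.5020 / 1000 = 0.025502 m
angle = atan(0.025502 / 1.9600)
angle = 0.7454 deg


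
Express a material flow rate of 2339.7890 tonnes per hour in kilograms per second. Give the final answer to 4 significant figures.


m_dot = 2339.7890 * 1000 / 3600
m_dot = 649.9 kg/s


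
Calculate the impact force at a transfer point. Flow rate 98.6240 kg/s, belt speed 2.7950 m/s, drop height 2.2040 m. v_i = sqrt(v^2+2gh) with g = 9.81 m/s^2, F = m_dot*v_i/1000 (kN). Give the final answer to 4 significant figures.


v_i = sqrt(2.7950^2 + 2*9.81*2.2040) = 7.14524 m/s
F = 98.6240 * 7.14524 / 1000
F = 0.7047 kN


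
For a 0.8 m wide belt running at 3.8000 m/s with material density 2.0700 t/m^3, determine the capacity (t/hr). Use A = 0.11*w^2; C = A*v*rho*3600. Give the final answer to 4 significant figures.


A = 0.11 * 0.8^2 = 0.0704 m^2
C = 0.0704 * 3.8000 * 2.0700 * 3600
C = 1994 t/hr


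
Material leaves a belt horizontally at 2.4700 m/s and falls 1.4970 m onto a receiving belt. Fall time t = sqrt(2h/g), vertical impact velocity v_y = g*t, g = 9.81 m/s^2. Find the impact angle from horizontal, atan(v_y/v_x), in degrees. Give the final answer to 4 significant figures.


t = sqrt(2*1.4970/9.81) = 0.552448 s
v_y = 9.81 * 0.552448 = 5.41951 m/s
angle = atan(5.41951 / 2.4700) = 65.50 deg


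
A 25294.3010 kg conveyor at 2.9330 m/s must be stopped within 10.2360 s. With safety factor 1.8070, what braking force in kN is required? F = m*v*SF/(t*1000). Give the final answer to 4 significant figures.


F = 25294.3010 * 2.9330 / 10.2360 * 1.8070 / 1000
F = 13.10 kN


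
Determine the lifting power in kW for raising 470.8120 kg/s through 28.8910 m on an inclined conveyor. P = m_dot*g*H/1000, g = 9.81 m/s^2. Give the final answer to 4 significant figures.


P = 470.8120 * 9.81 * 28.8910 / 1000
P = 133.4 kW


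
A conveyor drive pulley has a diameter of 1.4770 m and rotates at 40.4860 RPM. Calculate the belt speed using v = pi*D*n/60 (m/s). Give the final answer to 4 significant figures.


v = pi * 1.4770 * 40.4860 / 60
v = 3.131 m/s


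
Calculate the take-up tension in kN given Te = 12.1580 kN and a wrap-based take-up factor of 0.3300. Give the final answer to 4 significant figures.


T_tu = 12.1580 * 0.3300
T_tu = 4.012 kN


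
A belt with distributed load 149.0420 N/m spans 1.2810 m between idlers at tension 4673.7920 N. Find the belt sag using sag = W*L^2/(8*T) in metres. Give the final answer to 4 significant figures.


sag = 149.0420 * 1.2810^2 / (8 * 4673.7920)
sag = 0.006541 m


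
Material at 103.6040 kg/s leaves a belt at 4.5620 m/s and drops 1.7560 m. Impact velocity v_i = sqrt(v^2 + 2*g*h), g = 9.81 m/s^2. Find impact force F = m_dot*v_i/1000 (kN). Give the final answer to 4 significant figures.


v_i = sqrt(4.5620^2 + 2*9.81*1.7560) = 7.43401 m/s
F = 103.6040 * 7.43401 / 1000
F = 0.7702 kN


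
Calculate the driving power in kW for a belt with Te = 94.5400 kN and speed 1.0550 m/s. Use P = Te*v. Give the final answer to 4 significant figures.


P = Te * v = 94.5400 * 1.0550
P = 99.74 kW


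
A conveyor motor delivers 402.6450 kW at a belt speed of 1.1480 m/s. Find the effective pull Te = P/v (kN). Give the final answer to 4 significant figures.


Te = P / v = 402.6450 / 1.1480
Te = 350.7 kN


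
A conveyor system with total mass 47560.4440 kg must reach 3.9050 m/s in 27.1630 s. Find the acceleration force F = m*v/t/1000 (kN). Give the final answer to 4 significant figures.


F = 47560.4440 * 3.9050 / 27.1630 / 1000
F = 6.837 kN


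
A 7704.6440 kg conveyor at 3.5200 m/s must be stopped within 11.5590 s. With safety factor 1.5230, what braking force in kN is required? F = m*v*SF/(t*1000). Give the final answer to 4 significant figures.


F = 7704.6440 * 3.5200 / 11.5590 * 1.5230 / 1000
F = 3.573 kN


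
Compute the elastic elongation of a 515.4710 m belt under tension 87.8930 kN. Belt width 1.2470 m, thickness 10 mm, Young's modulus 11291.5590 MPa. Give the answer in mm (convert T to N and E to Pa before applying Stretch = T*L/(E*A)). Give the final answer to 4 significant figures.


A = 1.2470 * 0.01 = 0.01247 m^2
Stretch = 87.8930*1000 * 515.4710 / (11291.5590e6 * 0.01247) * 1000
Stretch = 321.8 mm


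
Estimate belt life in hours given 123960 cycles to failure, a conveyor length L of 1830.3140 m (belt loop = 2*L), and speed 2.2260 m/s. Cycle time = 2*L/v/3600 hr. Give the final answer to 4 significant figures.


cycle_time = 2 * 1830.3140 / 2.2260 / 3600 = 0.456802 hr
life = 123960 * 0.456802 = 56630 hours


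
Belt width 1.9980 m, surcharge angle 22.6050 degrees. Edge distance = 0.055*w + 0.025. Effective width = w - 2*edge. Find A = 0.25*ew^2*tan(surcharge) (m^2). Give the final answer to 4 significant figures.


edge = 0.055*1.9980 + 0.025 = 0.13489 m
ew = 1.9980 - 2*0.13489 = 1.72822 m
A = 0.25 * 1.72822^2 * tan(22.6050 deg)
A = 0.3109 m^2


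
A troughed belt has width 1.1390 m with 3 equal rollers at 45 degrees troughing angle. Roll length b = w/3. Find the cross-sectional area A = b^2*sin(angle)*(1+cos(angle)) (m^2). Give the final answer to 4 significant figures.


b = 1.1390/3 = 0.379667 m
A = 0.379667^2 * sin(45 deg) * (1 + cos(45 deg))
A = 0.1740 m^2


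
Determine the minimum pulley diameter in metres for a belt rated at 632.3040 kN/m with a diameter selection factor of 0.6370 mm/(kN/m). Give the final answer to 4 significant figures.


D = 632.3040 * 0.6370 / 1000
D = 0.4028 m


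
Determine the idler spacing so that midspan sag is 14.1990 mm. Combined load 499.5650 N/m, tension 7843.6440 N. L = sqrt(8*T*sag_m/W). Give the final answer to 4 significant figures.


sag = 14.1990/1000 = 0.014199 m
L = sqrt(8 * 7843.6440 * 0.014199 / 499.5650)
L = 1.335 m


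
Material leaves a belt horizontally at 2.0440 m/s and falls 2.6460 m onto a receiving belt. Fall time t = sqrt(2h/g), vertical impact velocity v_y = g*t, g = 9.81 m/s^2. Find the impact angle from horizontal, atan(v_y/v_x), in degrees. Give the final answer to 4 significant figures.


t = sqrt(2*2.6460/9.81) = 0.734472 s
v_y = 9.81 * 0.734472 = 7.20517 m/s
angle = atan(7.20517 / 2.0440) = 74.16 deg


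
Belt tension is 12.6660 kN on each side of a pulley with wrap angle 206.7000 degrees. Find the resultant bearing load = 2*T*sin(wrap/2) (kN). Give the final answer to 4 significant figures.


F = 2 * 12.6660 * sin(206.7000/2 deg)
F = 24.65 kN


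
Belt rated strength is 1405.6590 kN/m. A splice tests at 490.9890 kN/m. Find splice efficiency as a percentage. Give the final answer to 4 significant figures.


Eff = 490.9890 / 1405.6590 * 100
Eff = 34.93 %


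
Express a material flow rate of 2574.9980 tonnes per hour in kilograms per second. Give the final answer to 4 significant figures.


m_dot = 2574.9980 * 1000 / 3600
m_dot = 715.3 kg/s


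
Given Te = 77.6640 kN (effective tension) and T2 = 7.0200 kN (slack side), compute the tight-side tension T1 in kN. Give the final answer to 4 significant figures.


T1 = Te + T2 = 77.6640 + 7.0200
T1 = 84.68 kN


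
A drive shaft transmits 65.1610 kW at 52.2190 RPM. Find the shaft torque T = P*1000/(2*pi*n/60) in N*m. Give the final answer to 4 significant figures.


omega = 2*pi*52.2190/60 = 5.46836 rad/s
T = 65.1610*1000 / 5.46836
T = 11920 N*m


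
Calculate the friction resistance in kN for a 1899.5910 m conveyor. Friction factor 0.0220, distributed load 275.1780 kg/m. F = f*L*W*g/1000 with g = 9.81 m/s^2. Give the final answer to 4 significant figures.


F = 0.0220 * 1899.5910 * 275.1780 * 9.81 / 1000
F = 112.8 kN


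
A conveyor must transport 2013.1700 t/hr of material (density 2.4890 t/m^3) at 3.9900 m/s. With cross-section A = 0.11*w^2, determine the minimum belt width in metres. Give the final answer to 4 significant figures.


A_req = 2013.1700 / (3.9900 * 2.4890 * 3600) = 0.0563093 m^2
w = sqrt(0.0563093 / 0.11)
w = 0.7155 m


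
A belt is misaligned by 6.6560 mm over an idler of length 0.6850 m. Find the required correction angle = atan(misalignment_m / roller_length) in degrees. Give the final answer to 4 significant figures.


misalign_m = 6.6560 / 1000 = 0.006656 m
angle = atan(0.006656 / 0.6850)
angle = 0.5567 deg


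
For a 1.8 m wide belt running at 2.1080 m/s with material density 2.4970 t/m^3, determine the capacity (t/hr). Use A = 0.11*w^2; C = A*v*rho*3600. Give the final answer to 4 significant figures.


A = 0.11 * 1.8^2 = 0.3564 m^2
C = 0.3564 * 2.1080 * 2.4970 * 3600
C = 6754 t/hr


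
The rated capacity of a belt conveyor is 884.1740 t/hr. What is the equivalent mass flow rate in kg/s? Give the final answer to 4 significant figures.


m_dot = 884.1740 * 1000 / 3600
m_dot = 245.6 kg/s


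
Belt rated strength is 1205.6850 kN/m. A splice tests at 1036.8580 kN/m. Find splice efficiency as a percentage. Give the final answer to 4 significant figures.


Eff = 1036.8580 / 1205.6850 * 100
Eff = 86.00 %


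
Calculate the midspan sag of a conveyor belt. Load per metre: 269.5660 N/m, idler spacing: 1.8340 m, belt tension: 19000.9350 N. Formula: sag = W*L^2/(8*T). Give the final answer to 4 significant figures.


sag = 269.5660 * 1.8340^2 / (8 * 19000.9350)
sag = 0.005965 m


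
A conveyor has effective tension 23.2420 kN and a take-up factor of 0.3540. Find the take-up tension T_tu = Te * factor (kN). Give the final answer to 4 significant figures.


T_tu = 23.2420 * 0.3540
T_tu = 8.228 kN


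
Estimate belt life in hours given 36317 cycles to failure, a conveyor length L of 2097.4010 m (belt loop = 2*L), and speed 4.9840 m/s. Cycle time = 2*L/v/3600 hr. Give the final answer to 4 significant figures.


cycle_time = 2 * 2097.4010 / 4.9840 / 3600 = 0.233793 hr
life = 36317 * 0.233793 = 8491 hours


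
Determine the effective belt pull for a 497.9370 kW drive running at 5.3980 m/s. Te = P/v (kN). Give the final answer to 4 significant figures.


Te = P / v = 497.9370 / 5.3980
Te = 92.24 kN


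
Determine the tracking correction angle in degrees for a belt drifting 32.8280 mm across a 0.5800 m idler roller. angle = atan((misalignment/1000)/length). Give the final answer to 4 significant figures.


misalign_m = 32.8280 / 1000 = 0.032828 m
angle = atan(0.032828 / 0.5800)
angle = 3.239 deg


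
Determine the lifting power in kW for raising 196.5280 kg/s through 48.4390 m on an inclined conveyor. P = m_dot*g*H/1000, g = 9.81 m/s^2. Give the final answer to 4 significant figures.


P = 196.5280 * 9.81 * 48.4390 / 1000
P = 93.39 kW


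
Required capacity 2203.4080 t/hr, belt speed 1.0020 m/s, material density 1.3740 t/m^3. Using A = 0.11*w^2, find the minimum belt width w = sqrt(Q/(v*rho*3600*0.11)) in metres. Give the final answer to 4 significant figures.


A_req = 2203.4080 / (1.0020 * 1.3740 * 3600) = 0.444568 m^2
w = sqrt(0.444568 / 0.11)
w = 2.010 m


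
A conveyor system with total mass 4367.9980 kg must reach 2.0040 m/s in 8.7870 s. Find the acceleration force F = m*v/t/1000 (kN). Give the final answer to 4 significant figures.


F = 4367.9980 * 2.0040 / 8.7870 / 1000
F = 0.9962 kN


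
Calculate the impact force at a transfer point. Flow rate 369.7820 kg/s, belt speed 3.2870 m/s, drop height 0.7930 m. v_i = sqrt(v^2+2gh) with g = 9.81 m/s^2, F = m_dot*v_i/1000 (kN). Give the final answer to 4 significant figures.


v_i = sqrt(3.2870^2 + 2*9.81*0.7930) = 5.13449 m/s
F = 369.7820 * 5.13449 / 1000
F = 1.899 kN


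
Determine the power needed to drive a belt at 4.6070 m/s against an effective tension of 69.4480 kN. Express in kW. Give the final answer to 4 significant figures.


P = Te * v = 69.4480 * 4.6070
P = 319.9 kW


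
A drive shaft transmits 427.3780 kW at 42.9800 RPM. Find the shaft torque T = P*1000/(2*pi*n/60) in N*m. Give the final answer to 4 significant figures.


omega = 2*pi*42.9800/60 = 4.50086 rad/s
T = 427.3780*1000 / 4.50086
T = 94950 N*m


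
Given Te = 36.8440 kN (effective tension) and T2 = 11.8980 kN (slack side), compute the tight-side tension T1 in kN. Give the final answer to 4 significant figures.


T1 = Te + T2 = 36.8440 + 11.8980
T1 = 48.74 kN


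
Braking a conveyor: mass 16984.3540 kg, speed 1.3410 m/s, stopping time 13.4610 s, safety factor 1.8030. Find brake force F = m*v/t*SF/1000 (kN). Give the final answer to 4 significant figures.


F = 16984.3540 * 1.3410 / 13.4610 * 1.8030 / 1000
F = 3.051 kN


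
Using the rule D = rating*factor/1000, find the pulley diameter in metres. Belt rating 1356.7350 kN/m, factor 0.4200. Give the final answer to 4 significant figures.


D = 1356.7350 * 0.4200 / 1000
D = 0.5698 m


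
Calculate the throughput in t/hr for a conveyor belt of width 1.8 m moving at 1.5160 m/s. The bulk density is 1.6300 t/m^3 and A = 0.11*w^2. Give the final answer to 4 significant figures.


A = 0.11 * 1.8^2 = 0.3564 m^2
C = 0.3564 * 1.5160 * 1.6300 * 3600
C = 3170 t/hr


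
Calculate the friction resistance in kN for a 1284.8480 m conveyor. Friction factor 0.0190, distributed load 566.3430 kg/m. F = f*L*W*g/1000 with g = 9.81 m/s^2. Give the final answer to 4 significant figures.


F = 0.0190 * 1284.8480 * 566.3430 * 9.81 / 1000
F = 135.6 kN


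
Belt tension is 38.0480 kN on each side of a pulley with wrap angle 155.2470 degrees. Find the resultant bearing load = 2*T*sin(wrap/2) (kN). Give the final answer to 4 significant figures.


F = 2 * 38.0480 * sin(155.2470/2 deg)
F = 74.33 kN


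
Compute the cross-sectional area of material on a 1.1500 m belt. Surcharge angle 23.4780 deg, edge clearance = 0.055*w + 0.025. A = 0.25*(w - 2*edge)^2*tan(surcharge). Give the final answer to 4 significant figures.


edge = 0.055*1.1500 + 0.025 = 0.08825 m
ew = 1.1500 - 2*0.08825 = 0.9735 m
A = 0.25 * 0.9735^2 * tan(23.4780 deg)
A = 0.1029 m^2


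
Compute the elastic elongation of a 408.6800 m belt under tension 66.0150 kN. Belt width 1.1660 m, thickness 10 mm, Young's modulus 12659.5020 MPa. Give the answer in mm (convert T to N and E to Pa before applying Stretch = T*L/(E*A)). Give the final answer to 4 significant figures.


A = 1.1660 * 0.01 = 0.01166 m^2
Stretch = 66.0150*1000 * 408.6800 / (12659.5020e6 * 0.01166) * 1000
Stretch = 182.8 mm


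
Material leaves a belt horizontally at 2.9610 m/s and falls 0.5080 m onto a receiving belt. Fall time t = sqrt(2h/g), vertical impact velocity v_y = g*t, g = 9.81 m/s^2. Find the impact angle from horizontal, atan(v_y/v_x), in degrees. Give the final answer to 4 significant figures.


t = sqrt(2*0.5080/9.81) = 0.321819 s
v_y = 9.81 * 0.321819 = 3.15704 m/s
angle = atan(3.15704 / 2.9610) = 46.84 deg


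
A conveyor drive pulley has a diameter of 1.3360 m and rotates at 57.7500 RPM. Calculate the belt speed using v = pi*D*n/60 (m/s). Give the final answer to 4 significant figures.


v = pi * 1.3360 * 57.7500 / 60
v = 4.040 m/s


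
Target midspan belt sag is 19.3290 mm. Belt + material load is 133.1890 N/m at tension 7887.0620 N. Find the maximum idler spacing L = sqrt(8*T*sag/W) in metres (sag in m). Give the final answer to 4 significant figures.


sag = 19.3290/1000 = 0.019329 m
L = sqrt(8 * 7887.0620 * 0.019329 / 133.1890)
L = 3.026 m


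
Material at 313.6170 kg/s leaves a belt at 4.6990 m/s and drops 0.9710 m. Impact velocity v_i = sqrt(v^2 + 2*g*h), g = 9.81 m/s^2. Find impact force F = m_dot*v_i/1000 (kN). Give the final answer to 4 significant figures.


v_i = sqrt(4.6990^2 + 2*9.81*0.9710) = 6.41339 m/s
F = 313.6170 * 6.41339 / 1000
F = 2.011 kN


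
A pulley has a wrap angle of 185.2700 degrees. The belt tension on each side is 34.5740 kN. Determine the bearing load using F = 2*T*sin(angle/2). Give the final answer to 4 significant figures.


F = 2 * 34.5740 * sin(185.2700/2 deg)
F = 69.07 kN


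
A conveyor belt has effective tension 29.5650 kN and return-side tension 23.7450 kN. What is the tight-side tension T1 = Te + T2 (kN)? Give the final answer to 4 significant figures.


T1 = Te + T2 = 29.5650 + 23.7450
T1 = 53.31 kN


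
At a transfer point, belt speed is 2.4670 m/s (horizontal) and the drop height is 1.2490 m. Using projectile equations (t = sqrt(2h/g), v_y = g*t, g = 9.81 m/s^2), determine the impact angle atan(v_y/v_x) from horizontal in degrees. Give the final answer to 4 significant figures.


t = sqrt(2*1.2490/9.81) = 0.504617 s
v_y = 9.81 * 0.504617 = 4.95029 m/s
angle = atan(4.95029 / 2.4670) = 63.51 deg


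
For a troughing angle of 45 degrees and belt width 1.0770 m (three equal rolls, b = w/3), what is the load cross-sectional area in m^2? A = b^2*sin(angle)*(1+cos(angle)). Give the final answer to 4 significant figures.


b = 1.0770/3 = 0.359 m
A = 0.359^2 * sin(45 deg) * (1 + cos(45 deg))
A = 0.1556 m^2


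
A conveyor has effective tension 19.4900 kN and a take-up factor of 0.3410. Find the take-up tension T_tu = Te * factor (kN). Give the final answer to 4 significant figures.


T_tu = 19.4900 * 0.3410
T_tu = 6.646 kN


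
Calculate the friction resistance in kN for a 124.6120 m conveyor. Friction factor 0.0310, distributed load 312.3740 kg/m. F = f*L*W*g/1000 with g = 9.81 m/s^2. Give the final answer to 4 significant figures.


F = 0.0310 * 124.6120 * 312.3740 * 9.81 / 1000
F = 11.84 kN


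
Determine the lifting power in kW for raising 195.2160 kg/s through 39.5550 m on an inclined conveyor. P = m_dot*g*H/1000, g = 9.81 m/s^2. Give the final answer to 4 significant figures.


P = 195.2160 * 9.81 * 39.5550 / 1000
P = 75.75 kW


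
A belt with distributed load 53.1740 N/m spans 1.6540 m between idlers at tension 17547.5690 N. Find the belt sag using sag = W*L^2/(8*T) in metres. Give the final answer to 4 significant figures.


sag = 53.1740 * 1.6540^2 / (8 * 17547.5690)
sag = 0.001036 m


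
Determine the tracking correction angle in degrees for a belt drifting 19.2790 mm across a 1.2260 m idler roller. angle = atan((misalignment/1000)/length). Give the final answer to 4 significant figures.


misalign_m = 19.2790 / 1000 = 0.019279 m
angle = atan(0.019279 / 1.2260)
angle = 0.9009 deg


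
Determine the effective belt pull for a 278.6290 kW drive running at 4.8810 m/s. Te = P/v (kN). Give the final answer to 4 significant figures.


Te = P / v = 278.6290 / 4.8810
Te = 57.08 kN


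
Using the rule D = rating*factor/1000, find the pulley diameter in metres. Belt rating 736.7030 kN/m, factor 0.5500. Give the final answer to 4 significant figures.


D = 736.7030 * 0.5500 / 1000
D = 0.4052 m


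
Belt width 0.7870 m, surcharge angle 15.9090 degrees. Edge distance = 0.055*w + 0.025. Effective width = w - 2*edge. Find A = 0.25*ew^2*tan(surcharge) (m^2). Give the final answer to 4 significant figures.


edge = 0.055*0.7870 + 0.025 = 0.068285 m
ew = 0.7870 - 2*0.068285 = 0.65043 m
A = 0.25 * 0.65043^2 * tan(15.9090 deg)
A = 0.03015 m^2


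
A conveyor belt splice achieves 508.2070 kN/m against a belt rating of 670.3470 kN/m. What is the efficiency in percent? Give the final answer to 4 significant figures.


Eff = 508.2070 / 670.3470 * 100
Eff = 75.81 %


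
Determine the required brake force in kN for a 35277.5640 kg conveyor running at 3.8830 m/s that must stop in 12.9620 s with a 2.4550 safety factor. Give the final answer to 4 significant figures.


F = 35277.5640 * 3.8830 / 12.9620 * 2.4550 / 1000
F = 25.94 kN


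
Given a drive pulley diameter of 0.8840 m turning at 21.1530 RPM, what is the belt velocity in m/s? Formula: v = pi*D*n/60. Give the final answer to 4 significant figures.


v = pi * 0.8840 * 21.1530 / 60
v = 0.9791 m/s


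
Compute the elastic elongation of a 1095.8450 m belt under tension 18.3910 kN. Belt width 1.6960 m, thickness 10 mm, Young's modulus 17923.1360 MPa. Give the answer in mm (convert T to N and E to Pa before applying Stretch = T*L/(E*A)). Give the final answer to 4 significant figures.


A = 1.6960 * 0.01 = 0.01696 m^2
Stretch = 18.3910*1000 * 1095.8450 / (17923.1360e6 * 0.01696) * 1000
Stretch = 66.30 mm


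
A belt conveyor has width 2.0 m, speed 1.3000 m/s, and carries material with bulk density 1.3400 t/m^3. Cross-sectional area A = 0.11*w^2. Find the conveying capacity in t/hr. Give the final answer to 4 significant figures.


A = 0.11 * 2.0^2 = 0.44 m^2
C = 0.44 * 1.3000 * 1.3400 * 3600
C = 2759 t/hr


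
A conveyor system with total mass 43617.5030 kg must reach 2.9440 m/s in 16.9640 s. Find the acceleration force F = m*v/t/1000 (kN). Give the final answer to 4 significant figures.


F = 43617.5030 * 2.9440 / 16.9640 / 1000
F = 7.570 kN


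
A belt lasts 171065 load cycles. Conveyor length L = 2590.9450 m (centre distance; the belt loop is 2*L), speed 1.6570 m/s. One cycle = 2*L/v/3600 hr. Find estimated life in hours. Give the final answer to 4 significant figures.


cycle_time = 2 * 2590.9450 / 1.6570 / 3600 = 0.868687 hr
life = 171065 * 0.868687 = 148600 hours


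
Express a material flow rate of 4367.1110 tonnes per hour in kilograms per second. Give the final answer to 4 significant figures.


m_dot = 4367.1110 * 1000 / 3600
m_dot = 1213 kg/s


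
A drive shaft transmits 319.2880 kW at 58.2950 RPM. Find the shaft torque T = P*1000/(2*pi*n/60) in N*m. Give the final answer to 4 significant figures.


omega = 2*pi*58.2950/60 = 6.10464 rad/s
T = 319.2880*1000 / 6.10464
T = 52300 N*m


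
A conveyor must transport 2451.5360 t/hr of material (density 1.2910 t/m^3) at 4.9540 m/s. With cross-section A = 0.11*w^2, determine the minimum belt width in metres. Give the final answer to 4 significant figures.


A_req = 2451.5360 / (4.9540 * 1.2910 * 3600) = 0.106476 m^2
w = sqrt(0.106476 / 0.11)
w = 0.9839 m


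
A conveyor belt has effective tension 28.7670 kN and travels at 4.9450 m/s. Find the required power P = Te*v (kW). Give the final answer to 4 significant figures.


P = Te * v = 28.7670 * 4.9450
P = 142.3 kW


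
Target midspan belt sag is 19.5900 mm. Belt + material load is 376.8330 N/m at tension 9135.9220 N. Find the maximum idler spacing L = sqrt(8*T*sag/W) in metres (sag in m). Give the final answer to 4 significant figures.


sag = 19.5900/1000 = 0.019590 m
L = sqrt(8 * 9135.9220 * 0.019590 / 376.8330)
L = 1.949 m


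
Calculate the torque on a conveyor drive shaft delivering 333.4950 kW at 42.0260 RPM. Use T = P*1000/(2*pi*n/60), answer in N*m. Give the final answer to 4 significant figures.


omega = 2*pi*42.0260/60 = 4.40095 rad/s
T = 333.4950*1000 / 4.40095
T = 75780 N*m


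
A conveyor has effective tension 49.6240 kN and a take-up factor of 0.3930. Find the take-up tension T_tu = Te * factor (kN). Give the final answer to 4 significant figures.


T_tu = 49.6240 * 0.3930
T_tu = 19.50 kN


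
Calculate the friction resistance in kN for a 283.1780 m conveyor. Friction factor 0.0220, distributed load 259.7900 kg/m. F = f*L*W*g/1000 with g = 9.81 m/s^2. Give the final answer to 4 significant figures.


F = 0.0220 * 283.1780 * 259.7900 * 9.81 / 1000
F = 15.88 kN


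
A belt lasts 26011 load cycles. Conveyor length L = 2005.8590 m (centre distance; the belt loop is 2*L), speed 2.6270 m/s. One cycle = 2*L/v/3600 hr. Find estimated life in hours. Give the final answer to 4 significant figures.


cycle_time = 2 * 2005.8590 / 2.6270 / 3600 = 0.424197 hr
life = 26011 * 0.424197 = 11030 hours


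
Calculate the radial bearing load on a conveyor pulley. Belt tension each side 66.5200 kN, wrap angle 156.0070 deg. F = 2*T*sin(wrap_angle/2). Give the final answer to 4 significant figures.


F = 2 * 66.5200 * sin(156.0070/2 deg)
F = 130.1 kN


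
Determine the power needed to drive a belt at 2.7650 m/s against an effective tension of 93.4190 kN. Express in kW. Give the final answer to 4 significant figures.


P = Te * v = 93.4190 * 2.7650
P = 258.3 kW


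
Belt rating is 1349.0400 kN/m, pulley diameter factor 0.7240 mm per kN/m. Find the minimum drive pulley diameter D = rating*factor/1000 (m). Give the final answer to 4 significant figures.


D = 1349.0400 * 0.7240 / 1000
D = 0.9767 m


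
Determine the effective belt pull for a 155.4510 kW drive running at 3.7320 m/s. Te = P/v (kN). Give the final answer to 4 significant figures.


Te = P / v = 155.4510 / 3.7320
Te = 41.65 kN


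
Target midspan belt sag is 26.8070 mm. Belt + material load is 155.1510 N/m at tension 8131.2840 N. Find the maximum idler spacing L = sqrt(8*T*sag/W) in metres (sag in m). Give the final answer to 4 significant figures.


sag = 26.8070/1000 = 0.026807 m
L = sqrt(8 * 8131.2840 * 0.026807 / 155.1510)
L = 3.353 m


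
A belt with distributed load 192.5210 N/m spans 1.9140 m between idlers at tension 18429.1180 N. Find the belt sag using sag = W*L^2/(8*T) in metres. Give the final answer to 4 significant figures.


sag = 192.5210 * 1.9140^2 / (8 * 18429.1180)
sag = 0.004784 m


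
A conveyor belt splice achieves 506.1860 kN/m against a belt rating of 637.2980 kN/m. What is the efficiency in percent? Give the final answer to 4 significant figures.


Eff = 506.1860 / 637.2980 * 100
Eff = 79.43 %


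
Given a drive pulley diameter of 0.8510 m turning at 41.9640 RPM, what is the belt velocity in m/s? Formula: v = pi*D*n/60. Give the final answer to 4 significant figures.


v = pi * 0.8510 * 41.9640 / 60
v = 1.870 m/s


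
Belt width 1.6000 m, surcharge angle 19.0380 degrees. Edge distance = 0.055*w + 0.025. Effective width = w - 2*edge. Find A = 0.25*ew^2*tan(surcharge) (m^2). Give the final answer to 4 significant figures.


edge = 0.055*1.6000 + 0.025 = 0.113 m
ew = 1.6000 - 2*0.113 = 1.374 m
A = 0.25 * 1.374^2 * tan(19.0380 deg)
A = 0.1629 m^2


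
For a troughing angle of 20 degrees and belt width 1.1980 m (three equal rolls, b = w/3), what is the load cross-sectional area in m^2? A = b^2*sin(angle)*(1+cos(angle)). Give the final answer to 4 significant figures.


b = 1.1980/3 = 0.399333 m
A = 0.399333^2 * sin(20 deg) * (1 + cos(20 deg))
A = 0.1058 m^2


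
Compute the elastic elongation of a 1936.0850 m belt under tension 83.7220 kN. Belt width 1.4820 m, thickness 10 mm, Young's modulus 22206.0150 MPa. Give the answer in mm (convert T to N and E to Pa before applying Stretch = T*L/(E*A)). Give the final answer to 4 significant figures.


A = 1.4820 * 0.01 = 0.01482 m^2
Stretch = 83.7220*1000 * 1936.0850 / (22206.0150e6 * 0.01482) * 1000
Stretch = 492.5 mm


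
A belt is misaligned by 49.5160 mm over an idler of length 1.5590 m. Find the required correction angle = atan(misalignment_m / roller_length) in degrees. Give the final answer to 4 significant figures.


misalign_m = 49.5160 / 1000 = 0.049516 m
angle = atan(0.049516 / 1.5590)
angle = 1.819 deg


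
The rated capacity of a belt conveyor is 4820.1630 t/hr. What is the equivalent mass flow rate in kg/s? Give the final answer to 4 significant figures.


m_dot = 4820.1630 * 1000 / 3600
m_dot = 1339 kg/s


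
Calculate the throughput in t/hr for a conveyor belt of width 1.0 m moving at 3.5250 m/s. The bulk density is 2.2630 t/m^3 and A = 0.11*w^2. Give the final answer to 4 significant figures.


A = 0.11 * 1.0^2 = 0.11 m^2
C = 0.11 * 3.5250 * 2.2630 * 3600
C = 3159 t/hr


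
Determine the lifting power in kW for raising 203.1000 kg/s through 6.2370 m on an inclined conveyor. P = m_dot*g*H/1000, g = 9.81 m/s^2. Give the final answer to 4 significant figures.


P = 203.1000 * 9.81 * 6.2370 / 1000
P = 12.43 kW


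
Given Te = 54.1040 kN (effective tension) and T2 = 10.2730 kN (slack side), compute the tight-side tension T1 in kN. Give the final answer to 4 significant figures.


T1 = Te + T2 = 54.1040 + 10.2730
T1 = 64.38 kN


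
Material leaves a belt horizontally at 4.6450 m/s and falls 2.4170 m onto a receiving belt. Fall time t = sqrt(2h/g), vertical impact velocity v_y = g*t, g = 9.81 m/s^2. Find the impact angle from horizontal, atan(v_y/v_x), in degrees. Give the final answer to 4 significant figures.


t = sqrt(2*2.4170/9.81) = 0.70197 s
v_y = 9.81 * 0.70197 = 6.88633 m/s
angle = atan(6.88633 / 4.6450) = 56.00 deg


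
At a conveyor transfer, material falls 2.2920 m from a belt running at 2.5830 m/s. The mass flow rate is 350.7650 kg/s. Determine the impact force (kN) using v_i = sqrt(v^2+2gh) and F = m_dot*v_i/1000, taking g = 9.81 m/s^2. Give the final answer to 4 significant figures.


v_i = sqrt(2.5830^2 + 2*9.81*2.2920) = 7.18616 m/s
F = 350.7650 * 7.18616 / 1000
F = 2.521 kN


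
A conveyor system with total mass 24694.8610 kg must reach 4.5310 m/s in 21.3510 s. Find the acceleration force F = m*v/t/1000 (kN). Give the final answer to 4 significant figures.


F = 24694.8610 * 4.5310 / 21.3510 / 1000
F = 5.241 kN


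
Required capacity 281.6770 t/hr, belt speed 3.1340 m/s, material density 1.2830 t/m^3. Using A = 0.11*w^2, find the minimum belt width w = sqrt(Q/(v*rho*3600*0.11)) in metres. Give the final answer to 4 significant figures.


A_req = 281.6770 / (3.1340 * 1.2830 * 3600) = 0.0194591 m^2
w = sqrt(0.0194591 / 0.11)
w = 0.4206 m


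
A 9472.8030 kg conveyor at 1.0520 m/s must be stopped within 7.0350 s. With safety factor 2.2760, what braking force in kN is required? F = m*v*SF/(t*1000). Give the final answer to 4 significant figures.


F = 9472.8030 * 1.0520 / 7.0350 * 2.2760 / 1000
F = 3.224 kN


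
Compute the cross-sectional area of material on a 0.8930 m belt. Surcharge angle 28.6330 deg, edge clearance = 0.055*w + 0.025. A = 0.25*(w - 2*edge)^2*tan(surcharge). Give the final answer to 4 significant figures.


edge = 0.055*0.8930 + 0.025 = 0.074115 m
ew = 0.8930 - 2*0.074115 = 0.74477 m
A = 0.25 * 0.74477^2 * tan(28.6330 deg)
A = 0.07571 m^2


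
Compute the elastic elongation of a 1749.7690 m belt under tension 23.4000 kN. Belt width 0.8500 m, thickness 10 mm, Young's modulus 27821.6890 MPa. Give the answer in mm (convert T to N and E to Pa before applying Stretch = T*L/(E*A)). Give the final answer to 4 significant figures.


A = 0.8500 * 0.01 = 0.00850 m^2
Stretch = 23.4000*1000 * 1749.7690 / (27821.6890e6 * 0.00850) * 1000
Stretch = 173.1 mm


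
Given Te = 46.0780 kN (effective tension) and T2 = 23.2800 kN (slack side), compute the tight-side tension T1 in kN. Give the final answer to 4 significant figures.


T1 = Te + T2 = 46.0780 + 23.2800
T1 = 69.36 kN


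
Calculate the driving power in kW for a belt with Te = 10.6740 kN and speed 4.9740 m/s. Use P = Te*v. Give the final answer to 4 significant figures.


P = Te * v = 10.6740 * 4.9740
P = 53.09 kW


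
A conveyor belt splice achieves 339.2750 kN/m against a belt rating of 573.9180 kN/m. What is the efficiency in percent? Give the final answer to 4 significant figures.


Eff = 339.2750 / 573.9180 * 100
Eff = 59.12 %


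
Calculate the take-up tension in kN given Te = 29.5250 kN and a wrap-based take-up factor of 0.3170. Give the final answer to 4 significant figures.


T_tu = 29.5250 * 0.3170
T_tu = 9.359 kN


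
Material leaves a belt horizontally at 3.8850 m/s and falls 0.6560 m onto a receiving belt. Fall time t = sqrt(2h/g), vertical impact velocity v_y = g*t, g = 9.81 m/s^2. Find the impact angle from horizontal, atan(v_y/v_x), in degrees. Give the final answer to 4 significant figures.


t = sqrt(2*0.6560/9.81) = 0.365706 s
v_y = 9.81 * 0.365706 = 3.58758 m/s
angle = atan(3.58758 / 3.8850) = 42.72 deg


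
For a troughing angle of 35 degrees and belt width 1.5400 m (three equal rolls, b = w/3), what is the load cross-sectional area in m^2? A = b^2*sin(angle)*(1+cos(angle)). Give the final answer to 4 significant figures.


b = 1.5400/3 = 0.513333 m
A = 0.513333^2 * sin(35 deg) * (1 + cos(35 deg))
A = 0.2750 m^2


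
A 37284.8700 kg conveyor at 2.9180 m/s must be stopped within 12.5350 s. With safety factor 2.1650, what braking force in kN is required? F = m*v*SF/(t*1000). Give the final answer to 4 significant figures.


F = 37284.8700 * 2.9180 / 12.5350 * 2.1650 / 1000
F = 18.79 kN


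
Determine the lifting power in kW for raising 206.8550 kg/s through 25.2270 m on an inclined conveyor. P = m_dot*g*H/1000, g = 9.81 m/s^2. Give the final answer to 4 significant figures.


P = 206.8550 * 9.81 * 25.2270 / 1000
P = 51.19 kW


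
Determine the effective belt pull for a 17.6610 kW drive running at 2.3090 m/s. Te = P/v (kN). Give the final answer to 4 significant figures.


Te = P / v = 17.6610 / 2.3090
Te = 7.649 kN


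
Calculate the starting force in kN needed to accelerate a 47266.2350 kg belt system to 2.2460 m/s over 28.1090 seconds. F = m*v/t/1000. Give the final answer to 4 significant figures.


F = 47266.2350 * 2.2460 / 28.1090 / 1000
F = 3.777 kN


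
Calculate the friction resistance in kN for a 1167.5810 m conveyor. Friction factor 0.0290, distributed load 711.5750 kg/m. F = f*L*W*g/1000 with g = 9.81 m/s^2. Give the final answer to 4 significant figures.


F = 0.0290 * 1167.5810 * 711.5750 * 9.81 / 1000
F = 236.4 kN


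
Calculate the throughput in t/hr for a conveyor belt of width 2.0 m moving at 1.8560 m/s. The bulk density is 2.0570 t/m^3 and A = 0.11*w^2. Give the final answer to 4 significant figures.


A = 0.11 * 2.0^2 = 0.44 m^2
C = 0.44 * 1.8560 * 2.0570 * 3600
C = 6047 t/hr


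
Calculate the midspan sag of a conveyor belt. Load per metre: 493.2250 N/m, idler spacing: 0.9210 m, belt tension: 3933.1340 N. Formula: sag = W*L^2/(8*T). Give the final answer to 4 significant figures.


sag = 493.2250 * 0.9210^2 / (8 * 3933.1340)
sag = 0.01330 m


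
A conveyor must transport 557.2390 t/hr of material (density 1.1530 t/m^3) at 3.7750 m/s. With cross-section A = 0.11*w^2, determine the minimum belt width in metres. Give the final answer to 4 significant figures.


A_req = 557.2390 / (3.7750 * 1.1530 * 3600) = 0.0355625 m^2
w = sqrt(0.0355625 / 0.11)
w = 0.5686 m
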